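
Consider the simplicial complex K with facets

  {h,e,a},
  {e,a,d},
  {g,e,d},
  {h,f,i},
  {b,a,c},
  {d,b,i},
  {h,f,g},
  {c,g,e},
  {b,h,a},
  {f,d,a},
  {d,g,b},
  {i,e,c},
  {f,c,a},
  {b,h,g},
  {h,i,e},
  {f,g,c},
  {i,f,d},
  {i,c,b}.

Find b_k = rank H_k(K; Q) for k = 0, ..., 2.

Take the total order a < b < c < d < e < f < g < h < i on the vertex set. Then K (dimension 2) consists of the simplices:

  0-simplices (9): a, b, c, d, e, f, g, h, i
  1-simplices (27): ab, ac, ad, ae, af, ah, bc, bd, bg, bh, bi, ce, cf, cg, ci, de, df, dg, di, eg, eh, ei, fg, fh, fi, gh, hi
  2-simplices (18): abc, abh, acf, ade, adf, aeh, bci, bdg, bdi, bgh, ceg, cei, cfg, deg, dfi, ehi, fgh, fhi

Hence C_0 ≅ Z^9, C_1 ≅ Z^27, C_2 ≅ Z^18.

The boundary map ∂_1: C_1 → C_0 is given by ∂[p,q] = [q] − [p]. For instance
  ∂gh = h − g.
The 9×27 boundary matrix has rank 8 and Smith normal form diag(1,1,1,1,1,1,1,1).

Boundary ∂_2: C_2 → C_1 acts by ∂[p,q,r] = [q,r] − [p,r] + [p,q]. For instance
  ∂ehi = hi − ei + eh,
  ∂ceg = eg − cg + ce.
The resulting 27×18 matrix has rank 17, and its Smith normal form has invariant factors (1,1,1,1,1,1,1,1,1,1,1,1,1,1,1,1,1).

Computing H_k = (kernel of ∂_k) / (image of ∂_{k+1}):

  H_0: rank C_0 − rank ∂_1 = 9 − 8 = 1, and the invariant factors of ∂_1 are all 1, so H_0 ≅ Z.
  H_1: rank ker ∂_1 − rank ∂_2 = (27 − 8) − 17 = 2, and the invariant factors of ∂_2 are all 1, so H_1 ≅ Z^2.
  H_2: rank ker ∂_2 − rank ∂_3 = (18 − 17) − 0 = 1, and there is no ∂_3, so H_2 ≅ Z.

As a check, the Euler characteristic is 9 − 27 + 18 = 0, which agrees with 1 − 2 + 1 = 0.
(K is a triangulation of the torus T^2.)

Hence the Betti numbers are b_0 = 1, b_1 = 2, b_2 = 1.

b_0 = 1, b_1 = 2, b_2 = 1.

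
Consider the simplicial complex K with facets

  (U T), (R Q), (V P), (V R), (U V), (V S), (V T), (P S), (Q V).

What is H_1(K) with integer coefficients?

H_1 = Z^3.

K has 7 vertices, 9 edges.
rank ∂_1 = 6, rank ∂_2 = 0 ⇒ b_1 = 9 − 6 − 0 = 3. So H_1 = Z^3.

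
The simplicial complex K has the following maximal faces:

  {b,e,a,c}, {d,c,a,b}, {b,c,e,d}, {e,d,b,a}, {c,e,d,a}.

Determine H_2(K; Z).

Fix the vertex order a < b < c < d < e and write every simplex with vertices in increasing order. Then dim K = 3 and the simplices of K are:

  0-simplices (5): a, b, c, d, e
  1-simplices (10): ab, ac, ad, ae, bc, bd, be, cd, ce, de
  2-simplices (10): abc, abd, abe, acd, ace, ade, bcd, bce, bde, cde
  3-simplices (5): abcd, abce, abde, acde, bcde

Hence C_0 ≅ Z^5, C_1 ≅ Z^10, C_2 ≅ Z^10, C_3 ≅ Z^5.

∂_1: C_1 → C_0 maps an edge to its endpoints' difference, ∂[p,q] = q − p.
As a 5×10 matrix over Z this has rank 4, with invariant factors (1,1,1,1).

∂_2: C_2 → C_1 sends each 2-simplex [p,q,r] to [q,r] − [p,r] + [p,q]. For instance
  ∂abc = bc − ac + ab,
  ∂abd = bd − ad + ab.
As a 10×10 matrix over Z this has rank 6, with invariant factors (1,1,1,1,1,1).

Boundary ∂_3: C_3 → C_2 sends each 3-simplex σ to the alternating sum Σ_i (−1)^i (σ with its i-th vertex removed). For instance
  ∂bcde = cde − bde + bce − bcd,
  ∂abce = bce − ace + abe − abc.
The 10×5 boundary matrix has rank 4 and Smith normal form diag(1,1,1,1).

Computing H_k = (kernel of ∂_k) / (image of ∂_{k+1}):

  H_2: rank ker ∂_2 − rank ∂_3 = (10 − 6) − 4 = 0, and the invariant factors of ∂_3 are all 1, so H_2 = 0.

H_2 = 0.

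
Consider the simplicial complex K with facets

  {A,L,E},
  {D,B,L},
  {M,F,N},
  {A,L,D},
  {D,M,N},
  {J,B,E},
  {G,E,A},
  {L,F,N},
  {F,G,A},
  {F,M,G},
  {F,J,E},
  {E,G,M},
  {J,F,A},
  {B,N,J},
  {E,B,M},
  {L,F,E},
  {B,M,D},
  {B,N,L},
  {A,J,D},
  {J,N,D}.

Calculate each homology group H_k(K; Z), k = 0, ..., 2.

Fix the vertex order A < B < D < E < F < G < J < L < M < N and write every simplex with vertices in increasing order. Then dim K = 2 and the simplices of K are:

  0-simplices (10): A, B, D, E, F, G, J, L, M, N
  1-simplices (30): AD, AE, AF, AG, AJ, AL, BD, BE, BJ, BL, BM, BN, DJ, DL, DM, DN, EF, EG, EJ, EL, EM, FG, FJ, FL, FM, FN, GM, JN, LN, MN
  2-simplices (20): ADJ, ADL, AEG, AEL, AFG, AFJ, BDL, BDM, BEJ, BEM, BJN, BLN, DJN, DMN, EFJ, EFL, EGM, FGM, FLN, FMN

Hence C_0 ≅ Z^10, C_1 ≅ Z^30, C_2 ≅ Z^20.

The boundary map ∂_1: C_1 → C_0 sends each edge [p,q] (with p < q) to q − p. For instance
  ∂AF = F − A.
This gives a 10×30 integer matrix of rank 9; reducing to Smith normal form yields diagonal entries (1,1,1,1,1,1,1,1,1).

The boundary map ∂_2: C_2 → C_1 sends each 2-simplex [p,q,r] to [q,r] − [p,r] + [p,q]. For instance
  ∂AEG = EG − AG + AE,
  ∂EFJ = FJ − EJ + EF.
The resulting 30×20 matrix has rank 20, and its Smith normal form has invariant factors (1,1,1,1,1,1,1,1,1,1,1,1,1,1,1,1,1,1,1,2).

Computing H_k = (kernel of ∂_k) / (image of ∂_{k+1}):

  H_0: rank C_0 − rank ∂_1 = 10 − 9 = 1, and the invariant factors of ∂_1 are all 1, so H_0 ≅ Z.
  H_1: rank ker ∂_1 − rank ∂_2 = (30 − 9) − 20 = 1, and ∂_2 has invariant factor 2 > 1, so H_1 ≅ Z ⊕ Z_2.
  H_2: rank ker ∂_2 − rank ∂_3 = (20 − 20) − 0 = 0, and there is no ∂_3, so H_2 ≅ 0.

As a check, the Euler characteristic is 10 − 30 + 20 = 0, which agrees with 1 − 1 + 0 = 0.

H_0 ≅ Z,  H_1 ≅ Z ⊕ Z_2,  H_2 = 0.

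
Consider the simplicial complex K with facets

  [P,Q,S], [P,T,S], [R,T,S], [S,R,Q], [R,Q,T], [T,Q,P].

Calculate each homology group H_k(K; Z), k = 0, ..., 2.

Order the vertices as P < Q < R < S < T. Listing each simplex with vertices in this order, K has dimension 2 with simplices:

  0-simplices (5): P, Q, R, S, T
  1-simplices (9): PQ, PS, PT, QR, QS, QT, RS, RT, ST
  2-simplices (6): PQS, PQT, PST, QRS, QRT, RST

Hence C_0 ≅ Z^5, C_1 ≅ Z^9, C_2 ≅ Z^6.

∂_1: C_1 → C_0 sends each edge [p,q] (with p < q) to q − p. For instance
  ∂QT = T − Q.
The 5×9 boundary matrix has rank 4 and Smith normal form diag(1,1,1,1).

The boundary map ∂_2: C_2 → C_1 acts by ∂[p,q,r] = [q,r] − [p,r] + [p,q]. For instance
  ∂PQS = QS − PS + PQ,
  ∂QRS = RS − QS + QR.
The 9×6 boundary matrix has rank 5 and Smith normal form diag(1,1,1,1,1).

Now H_k = ker ∂_k / im ∂_{k+1}, so:

  H_0: rank C_0 − rank ∂_1 = 5 − 4 = 1, and the invariant factors of ∂_1 are all 1, so H_0 ≅ Z.
  H_1: rank ker ∂_1 − rank ∂_2 = (9 − 4) − 5 = 0, and the invariant factors of ∂_2 are all 1, so H_1 ≅ 0.
  H_2: rank ker ∂_2 − rank ∂_3 = (6 − 5) − 0 = 1, and there is no ∂_3, so H_2 ≅ Z.

(K is a triangulation of the 2-sphere S^2.)

H_0 = Z,  H_1 = 0,  H_2 = Z.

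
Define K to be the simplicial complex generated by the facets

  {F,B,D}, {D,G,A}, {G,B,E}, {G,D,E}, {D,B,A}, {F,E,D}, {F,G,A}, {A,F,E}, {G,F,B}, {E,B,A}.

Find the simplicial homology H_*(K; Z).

Take the total order A < B < D < E < F < G on the vertex set. Then K (dimension 2) consists of the simplices:

  0-simplices (6): A, B, D, E, F, G
  1-simplices (15): AB, AD, AE, AF, AG, BD, BE, BF, BG, DE, DF, DG, EF, EG, FG
  2-simplices (10): ABD, ABE, ADG, AEF, AFG, BDF, BEG, BFG, DEF, DEG

giving chain groups C_0 ≅ Z^6, C_1 ≅ Z^15, C_2 ≅ Z^10.

∂_1: C_1 → C_0 is given by ∂[p,q] = [q] − [p]. For instance
  ∂DF = F − D.
This gives a 6×15 integer matrix of rank 5; reducing to Smith normal form yields diagonal entries (1,1,1,1,1).

∂_2: C_2 → C_1 acts by ∂[p,q,r] = [q,r] − [p,r] + [p,q]. For instance
  ∂DEG = EG − DG + DE,
  ∂ADG = DG − AG + AD.
This gives a 15×10 integer matrix of rank 10; reducing to Smith normal form yields diagonal entries (1,1,1,1,1,1,1,1,1,2).

From H_k ≅ ker(∂_k) / im(∂_{k+1}) we obtain:

  H_0: rank C_0 − rank ∂_1 = 6 − 5 = 1, and the invariant factors of ∂_1 are all 1, so H_0 ≅ Z.
  H_1: rank ker ∂_1 − rank ∂_2 = (15 − 5) − 10 = 0, and ∂_2 has invariant factor 2 > 1, so H_1 ≅ Z_2.
  H_2: rank ker ∂_2 − rank ∂_3 = (10 − 10) − 0 = 0, and there is no ∂_3, so H_2 ≅ 0.

As a check, the Euler characteristic is 6 − 15 + 10 = 1, which agrees with 1 − 0 + 0 = 1.

H_0 ≅ Z,  H_1 ≅ Z_2,  H_2 = 0.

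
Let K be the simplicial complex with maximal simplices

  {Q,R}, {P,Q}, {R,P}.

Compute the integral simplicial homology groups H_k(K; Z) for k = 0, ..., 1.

K has 3 vertices, 3 edges.
rank ∂_0 = 0, rank ∂_1 = 2 ⇒ b_0 = 3 − 0 − 2 = 1; all invariant factors of ∂_1 are 1 so no torsion. So H_0 = Z.
rank ∂_1 = 2, rank ∂_2 = 0 ⇒ b_1 = 3 − 2 − 0 = 1. So H_1 = Z.

H_0 ≅ Z,  H_1 ≅ Z.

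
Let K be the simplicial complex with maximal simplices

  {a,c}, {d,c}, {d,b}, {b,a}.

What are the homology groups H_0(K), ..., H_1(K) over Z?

We work with the vertex ordering a < b < c < d. The simplices of K, each written with vertices in increasing order, are:

  0-simplices (4): a, b, c, d
  1-simplices (4): ab, ac, bd, cd

so the chain groups are C_0 ≅ Z^4, C_1 ≅ Z^4.

The boundary map ∂_1: C_1 → C_0 maps an edge to its endpoints' difference, ∂[p,q] = q − p. For instance
  ∂bd = d − b.
As a 4×4 matrix over Z this has rank 3, with invariant factors (1,1,1).

Reading off H_k = ker ∂_k / im ∂_{k+1}:

  H_0: rank C_0 − rank ∂_1 = 4 − 3 = 1, and the invariant factors of ∂_1 are all 1, so H_0 = Z.
  H_1: rank ker ∂_1 − rank ∂_2 = (4 − 3) − 0 = 1, and there is no ∂_2, so H_1 = Z.

H_0 ≅ Z,  H_1 ≅ Z.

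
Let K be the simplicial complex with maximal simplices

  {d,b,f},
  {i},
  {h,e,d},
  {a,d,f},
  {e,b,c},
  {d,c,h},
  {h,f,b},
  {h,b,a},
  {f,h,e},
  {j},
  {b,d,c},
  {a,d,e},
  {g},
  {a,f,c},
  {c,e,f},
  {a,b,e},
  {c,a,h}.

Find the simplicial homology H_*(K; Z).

H_0 ≅ Z^4,  H_1 ≅ Z^2,  H_2 ≅ Z.

Fix the vertex order a < b < c < d < e < f < g < h < i < j and write every simplex with vertices in increasing order. Then dim K = 2 and the simplices of K are:

  0-simplices (10): a, b, c, d, e, f, g, h, i, j
  1-simplices (21): ab, ac, ad, ae, af, ah, bc, bd, be, bf, bh, cd, ce, cf, ch, de, df, dh, ef, eh, fh
  2-simplices (14): abe, abh, acf, ach, ade, adf, bcd, bce, bdf, bfh, cdh, cef, deh, efh

Hence C_0 ≅ Z^10, C_1 ≅ Z^21, C_2 ≅ Z^14.

The boundary map ∂_1: C_1 → C_0 sends each edge [p,q] (with p < q) to q − p.
The resulting 10×21 matrix has rank 6, and its Smith normal form has invariant factors (1,1,1,1,1,1).

∂_2: C_2 → C_1 acts by ∂[p,q,r] = [q,r] − [p,r] + [p,q]. For instance
  ∂abh = bh − ah + ab,
  ∂bdf = df − bf + bd.
The 21×14 boundary matrix has rank 13 and Smith normal form diag(1,1,1,1,1,1,1,1,1,1,1,1,1).

Now H_k = ker ∂_k / im ∂_{k+1}, so:

  H_0: rank C_0 − rank ∂_1 = 10 − 6 = 4, and the invariant factors of ∂_1 are all 1, so H_0 ≅ Z^4.
  H_1: rank ker ∂_1 − rank ∂_2 = (21 − 6) − 13 = 2, and the invariant factors of ∂_2 are all 1, so H_1 ≅ Z^2.
  H_2: rank ker ∂_2 − rank ∂_3 = (14 − 13) − 0 = 1, and there is no ∂_3, so H_2 ≅ Z.

(K is a triangulation of the disjoint union of a set of 3 points and the torus T^2.)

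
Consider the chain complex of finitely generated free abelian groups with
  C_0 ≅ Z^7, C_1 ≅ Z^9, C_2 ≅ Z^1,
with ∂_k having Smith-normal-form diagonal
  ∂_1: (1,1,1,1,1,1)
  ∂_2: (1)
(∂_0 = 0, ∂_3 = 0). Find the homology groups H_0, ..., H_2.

H_0: b_0 = 7 − 0 − 6 = 1; torsion from ∂_1 factors > 1: none. So H_0 = Z.
H_1: b_1 = 9 − 6 − 1 = 2; torsion from ∂_2 factors > 1: none. So H_1 = Z^2.
H_2: b_2 = 1 − 1 − 0 = 0; torsion from ∂_3 factors > 1: none. So H_2 = 0.

H_0 = Z,  H_1 = Z^2,  H_2 = 0.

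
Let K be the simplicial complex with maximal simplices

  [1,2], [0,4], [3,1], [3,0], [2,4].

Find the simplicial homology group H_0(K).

H_0 = Z.

We work with the vertex ordering 0 < 1 < 2 < 3 < 4. The simplices of K, each written with vertices in increasing order, are:

  0-simplices (5): [0], [1], [2], [3], [4]
  1-simplices (5): [0,3], [0,4], [1,2], [1,3], [2,4]

Hence C_0 ≅ Z^5, C_1 ≅ Z^5.

Boundary ∂_1: C_1 → C_0 maps an edge to its endpoints' difference, ∂[p,q] = q − p. For instance
  ∂[1,2] = [2] − [1].
The 5×5 boundary matrix has rank 4 and Smith normal form diag(1,1,1,1).

Now H_k = ker ∂_k / im ∂_{k+1}, so:

  H_0: rank C_0 − rank ∂_1 = 5 − 4 = 1, and the invariant factors of ∂_1 are all 1, so H_0 = Z.

(K is a triangulation of the circle S^1.)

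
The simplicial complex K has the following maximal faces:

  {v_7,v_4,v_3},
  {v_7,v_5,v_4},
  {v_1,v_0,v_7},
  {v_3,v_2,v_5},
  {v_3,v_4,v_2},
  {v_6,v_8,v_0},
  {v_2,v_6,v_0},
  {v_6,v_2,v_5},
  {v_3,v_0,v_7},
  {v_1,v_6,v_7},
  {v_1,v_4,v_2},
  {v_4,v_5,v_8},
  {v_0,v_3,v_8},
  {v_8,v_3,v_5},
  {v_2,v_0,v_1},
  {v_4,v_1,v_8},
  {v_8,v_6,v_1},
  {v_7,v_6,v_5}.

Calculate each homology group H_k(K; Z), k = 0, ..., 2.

Take the total order v_0 < v_1 < v_2 < v_3 < v_4 < v_5 < v_6 < v_7 < v_8 on the vertex set. Then K (dimension 2) consists of the simplices:

  0-simplices (9): [v_0], [v_1], [v_2], [v_3], [v_4], [v_5], [v_6], [v_7], [v_8]
  1-simplices (27): (27 of them)
  2-simplices (18): (18 of them)

so the chain groups are C_0 ≅ Z^9, C_1 ≅ Z^27, C_2 ≅ Z^18.

The boundary map ∂_1: C_1 → C_0 maps an edge to its endpoints' difference, ∂[p,q] = q − p.
This gives a 9×27 integer matrix of rank 8; reducing to Smith normal form yields diagonal entries (1,1,1,1,1,1,1,1).

Boundary ∂_2: C_2 → C_1 acts by ∂[p,q,r] = [q,r] − [p,r] + [p,q]. For instance
  ∂[v_0,v_3,v_7] = [v_3,v_7] − [v_0,v_7] + [v_0,v_3],
  ∂[v_0,v_2,v_6] = [v_2,v_6] − [v_0,v_6] + [v_0,v_2].
As a 27×18 matrix over Z this has rank 18, with invariant factors (1,1,1,1,1,1,1,1,1,1,1,1,1,1,1,1,1,2).

Computing H_k = (kernel of ∂_k) / (image of ∂_{k+1}):

  H_0: rank C_0 − rank ∂_1 = 9 − 8 = 1, and the invariant factors of ∂_1 are all 1, so H_0 = Z.
  H_1: rank ker ∂_1 − rank ∂_2 = (27 − 8) − 18 = 1, and ∂_2 has invariant factor 2 > 1, so H_1 = Z ⊕ Z/2.
  H_2: rank ker ∂_2 − rank ∂_3 = (18 − 18) − 0 = 0, and there is no ∂_3, so H_2 = 0.

As a check, the Euler characteristic is 9 − 27 + 18 = 0, which agrees with 1 − 1 + 0 = 0.

H_0 ≅ Z,  H_1 ≅ Z ⊕ Z/2,  H_2 = 0.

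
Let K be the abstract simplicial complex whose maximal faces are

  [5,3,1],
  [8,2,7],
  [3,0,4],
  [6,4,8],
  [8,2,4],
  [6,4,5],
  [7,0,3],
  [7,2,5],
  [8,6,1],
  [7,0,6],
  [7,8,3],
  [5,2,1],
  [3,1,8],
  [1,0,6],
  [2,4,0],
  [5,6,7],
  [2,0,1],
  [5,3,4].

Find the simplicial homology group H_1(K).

H_1 ≅ Z^2.

Take the total order 0 < 1 < 2 < 3 < 4 < 5 < 6 < 7 < 8 on the vertex set. Then K (dimension 2) consists of the simplices:

  0-simplices (9): [0], [1], [2], [3], [4], [5], [6], [7], [8]
  1-simplices (27): (27 of them)
  2-simplices (18): [0,1,2], [0,1,6], [0,2,4], [0,3,4], [0,3,7], [0,6,7], [1,2,5], [1,3,5], [1,3,8], [1,6,8], [2,4,8], [2,5,7], [2,7,8], [3,4,5], [3,7,8], [4,5,6], [4,6,8], [5,6,7]

so the chain groups are C_0 ≅ Z^9, C_1 ≅ Z^27, C_2 ≅ Z^18.

The boundary map ∂_1: C_1 → C_0 maps an edge to its endpoints' difference, ∂[p,q] = q − p. For instance
  ∂[6,7] = [7] − [6].
The 9×27 boundary matrix has rank 8 and Smith normal form diag(1,1,1,1,1,1,1,1).

Boundary ∂_2: C_2 → C_1 maps a triangle to the signed sum of its edges. For instance
  ∂[4,5,6] = [5,6] − [4,6] + [4,5],
  ∂[3,4,5] = [4,5] − [3,5] + [3,4].
The 27×18 boundary matrix has rank 17 and Smith normal form diag(1,1,1,1,1,1,1,1,1,1,1,1,1,1,1,1,1).

From H_k ≅ ker(∂_k) / im(∂_{k+1}) we obtain:

  H_1: rank ker ∂_1 − rank ∂_2 = (27 − 8) − 17 = 2, and the invariant factors of ∂_2 are all 1, so H_1 = Z^2.

(K is a triangulation of the torus T^2.)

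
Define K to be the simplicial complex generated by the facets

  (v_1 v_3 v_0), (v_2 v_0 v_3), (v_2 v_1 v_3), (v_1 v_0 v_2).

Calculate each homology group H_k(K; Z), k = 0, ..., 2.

H_0 ≅ Z,  H_1 = 0,  H_2 ≅ Z.

We work with the vertex ordering v_0 < v_1 < v_2 < v_3. The simplices of K, each written with vertices in increasing order, are:

  0-simplices (4): [v_0], [v_1], [v_2], [v_3]
  1-simplices (6): [v_0,v_1], [v_0,v_2], [v_0,v_3], [v_1,v_2], [v_1,v_3], [v_2,v_3]
  2-simplices (4): [v_0,v_1,v_2], [v_0,v_1,v_3], [v_0,v_2,v_3], [v_1,v_2,v_3]

so the chain groups are C_0 ≅ Z^4, C_1 ≅ Z^6, C_2 ≅ Z^4.

The boundary map ∂_1: C_1 → C_0 maps an edge to its endpoints' difference, ∂[p,q] = q − p. For instance
  ∂[v_0,v_2] = [v_2] − [v_0].
This gives a 4×6 integer matrix of rank 3; reducing to Smith normal form yields diagonal entries (1,1,1).

Boundary ∂_2: C_2 → C_1 maps a triangle to the signed sum of its edges. For instance
  ∂[v_1,v_2,v_3] = [v_2,v_3] − [v_1,v_3] + [v_1,v_2],
  ∂[v_0,v_1,v_3] = [v_1,v_3] − [v_0,v_3] + [v_0,v_1].
This gives a 6×4 integer matrix of rank 3; reducing to Smith normal form yields diagonal entries (1,1,1).

Computing H_k = (kernel of ∂_k) / (image of ∂_{k+1}):

  H_0: rank C_0 − rank ∂_1 = 4 − 3 = 1, and the invariant factors of ∂_1 are all 1, so H_0 ≅ Z.
  H_1: rank ker ∂_1 − rank ∂_2 = (6 − 3) − 3 = 0, and the invariant factors of ∂_2 are all 1, so H_1 ≅ 0.
  H_2: rank ker ∂_2 − rank ∂_3 = (4 − 3) − 0 = 1, and there is no ∂_3, so H_2 ≅ Z.

As a check, the Euler characteristic is 4 − 6 + 4 = 2, which agrees with 1 − 0 + 1 = 2.
(K is a triangulation of the 2-sphere S^2.)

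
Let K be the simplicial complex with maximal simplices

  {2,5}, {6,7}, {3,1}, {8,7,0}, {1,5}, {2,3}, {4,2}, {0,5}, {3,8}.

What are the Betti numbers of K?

Take the total order 0 < 1 < 2 < 3 < 4 < 5 < 6 < 7 < 8 on the vertex set. Then K (dimension 2) consists of the simplices:

  0-simplices (9): [0], [1], [2], [3], [4], [5], [6], [7], [8]
  1-simplices (11): [0,5], [0,7], [0,8], [1,3], [1,5], [2,3], [2,4], [2,5], [3,8], [6,7], [7,8]
  2-simplices (1): [0,7,8]

so the chain groups are C_0 ≅ Z^9, C_1 ≅ Z^11, C_2 ≅ Z^1.

The boundary map ∂_1: C_1 → C_0 maps an edge to its endpoints' difference, ∂[p,q] = q − p.
The resulting 9×11 matrix has rank 8, and its Smith normal form has invariant factors (1,1,1,1,1,1,1,1).

Boundary ∂_2: C_2 → C_1 acts by ∂[p,q,r] = [q,r] − [p,r] + [p,q]. For instance
  ∂[0,7,8] = [7,8] − [0,8] + [0,7].
As a 11×1 matrix over Z this has rank 1, with invariant factors (1).

Now H_k = ker ∂_k / im ∂_{k+1}, so:

  H_0: rank C_0 − rank ∂_1 = 9 − 8 = 1, and the invariant factors of ∂_1 are all 1, so H_0 ≅ Z.
  H_1: rank ker ∂_1 − rank ∂_2 = (11 − 8) − 1 = 2, and the invariant factors of ∂_2 are all 1, so H_1 ≅ Z^2.
  H_2: rank ker ∂_2 − rank ∂_3 = (1 − 1) − 0 = 0, and there is no ∂_3, so H_2 ≅ 0.

As a check, the Euler characteristic is 9 − 11 + 1 = -1, which agrees with 1 − 2 + 0 = -1.

Hence the Betti numbers are b_0 = 1, b_1 = 2, b_2 = 0.

b_0 = 1, b_1 = 2, b_2 = 0.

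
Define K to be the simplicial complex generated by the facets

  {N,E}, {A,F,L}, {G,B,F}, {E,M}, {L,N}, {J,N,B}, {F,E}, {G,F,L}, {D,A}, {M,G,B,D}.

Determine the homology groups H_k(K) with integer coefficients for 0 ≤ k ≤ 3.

K has 10 vertices, 20 edges, 8 triangles, 1 3-simplex.
rank ∂_0 = 0, rank ∂_1 = 9 ⇒ b_0 = 10 − 0 − 9 = 1; all invariant factors of ∂_1 are 1 so no torsion. So H_0 = Z.
rank ∂_1 = 9, rank ∂_2 = 7 ⇒ b_1 = 20 − 9 − 7 = 4; all invariant factors of ∂_2 are 1 so no torsion. So H_1 = Z^4.
rank ∂_2 = 7, rank ∂_3 = 1 ⇒ b_2 = 8 − 7 − 1 = 0; all invariant factors of ∂_3 are 1 so no torsion. So H_2 = 0.
rank ∂_3 = 1, rank ∂_4 = 0 ⇒ b_3 = 1 − 1 − 0 = 0. So H_3 = 0.

H_0 ≅ Z,  H_1 ≅ Z^4,  H_2 = 0,  H_3 = 0.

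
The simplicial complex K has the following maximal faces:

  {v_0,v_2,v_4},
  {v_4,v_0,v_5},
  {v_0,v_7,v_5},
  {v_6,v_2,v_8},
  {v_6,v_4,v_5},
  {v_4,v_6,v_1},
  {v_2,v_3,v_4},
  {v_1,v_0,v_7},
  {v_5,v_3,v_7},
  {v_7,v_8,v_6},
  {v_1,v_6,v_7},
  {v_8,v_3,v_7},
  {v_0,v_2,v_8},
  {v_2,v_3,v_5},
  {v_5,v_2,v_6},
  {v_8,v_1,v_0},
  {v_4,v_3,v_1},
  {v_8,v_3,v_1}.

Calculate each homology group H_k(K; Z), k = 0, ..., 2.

H_0 = Z,  H_1 = Z ⊕ Z/2,  H_2 = 0.

We work with the vertex ordering v_0 < v_1 < v_2 < v_3 < v_4 < v_5 < v_6 < v_7 < v_8. The simplices of K, each written with vertices in increasing order, are:

  0-simplices (9): [v_0], [v_1], [v_2], [v_3], [v_4], [v_5], [v_6], [v_7], [v_8]
  1-simplices (27): (27 of them)
  2-simplices (18): (18 of them)

so the chain groups are C_0 ≅ Z^9, C_1 ≅ Z^27, C_2 ≅ Z^18.

The boundary map ∂_1: C_1 → C_0 sends each edge [p,q] (with p < q) to q − p. For instance
  ∂[v_6,v_7] = [v_7] − [v_6].
The resulting 9×27 matrix has rank 8, and its Smith normal form has invariant factors (1,1,1,1,1,1,1,1).

The boundary map ∂_2: C_2 → C_1 sends each 2-simplex [p,q,r] to [q,r] − [p,r] + [p,q]. For instance
  ∂[v_0,v_4,v_5] = [v_4,v_5] − [v_0,v_5] + [v_0,v_4],
  ∂[v_4,v_5,v_6] = [v_5,v_6] − [v_4,v_6] + [v_4,v_5].
The 27×18 boundary matrix has rank 18 and Smith normal form diag(1,1,1,1,1,1,1,1,1,1,1,1,1,1,1,1,1,2).

Computing H_k = (kernel of ∂_k) / (image of ∂_{k+1}):

  H_0: rank C_0 − rank ∂_1 = 9 − 8 = 1, and the invariant factors of ∂_1 are all 1, so H_0 = Z.
  H_1: rank ker ∂_1 − rank ∂_2 = (27 − 8) − 18 = 1, and ∂_2 has invariant factor 2 > 1, so H_1 = Z ⊕ Z/2.
  H_2: rank ker ∂_2 − rank ∂_3 = (18 − 18) − 0 = 0, and there is no ∂_3, so H_2 = 0.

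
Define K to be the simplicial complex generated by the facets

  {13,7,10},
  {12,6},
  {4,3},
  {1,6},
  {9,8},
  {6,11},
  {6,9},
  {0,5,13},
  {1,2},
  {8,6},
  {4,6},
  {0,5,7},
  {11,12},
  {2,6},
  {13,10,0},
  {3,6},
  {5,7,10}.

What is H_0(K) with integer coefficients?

H_0 ≅ Z^2.

Order the vertices as 0 < 1 < 2 < 3 < 4 < 5 < 6 < 7 < 8 < 9 < 10 < 11 < 12 < 13. Listing each simplex with vertices in this order, K has dimension 2 with simplices:

  0-simplices (14): [0], [1], [2], [3], [4], [5], [6], [7], [8], [9], [10], [11], [12], [13]
  1-simplices (22): (22 of them)
  2-simplices (5): [0,5,7], [0,5,13], [0,10,13], [5,7,10], [7,10,13]

so the chain groups are C_0 ≅ Z^14, C_1 ≅ Z^22, C_2 ≅ Z^5.

The boundary map ∂_1: C_1 → C_0 is given by ∂[p,q] = [q] − [p]. For instance
  ∂[6,8] = [8] − [6].
The 14×22 boundary matrix has rank 12 and Smith normal form diag(1,1,1,1,1,1,1,1,1,1,1,1).

∂_2: C_2 → C_1 sends each 2-simplex [p,q,r] to [q,r] − [p,r] + [p,q]. For instance
  ∂[0,5,7] = [5,7] − [0,7] + [0,5],
  ∂[0,10,13] = [10,13] − [0,13] + [0,10].
The 22×5 boundary matrix has rank 5 and Smith normal form diag(1,1,1,1,1).

Now H_k = ker ∂_k / im ∂_{k+1}, so:

  H_0: rank C_0 − rank ∂_1 = 14 − 12 = 2, and the invariant factors of ∂_1 are all 1, so H_0 ≅ Z^2.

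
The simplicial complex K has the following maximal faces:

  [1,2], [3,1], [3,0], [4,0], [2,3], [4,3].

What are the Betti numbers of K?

b_0 = 1, b_1 = 2.

Fix the vertex order 0 < 1 < 2 < 3 < 4 and write every simplex with vertices in increasing order. Then dim K = 1 and the simplices of K are:

  0-simplices (5): [0], [1], [2], [3], [4]
  1-simplices (6): [0,3], [0,4], [1,2], [1,3], [2,3], [3,4]

so the chain groups are C_0 ≅ Z^5, C_1 ≅ Z^6.

The boundary map ∂_1: C_1 → C_0 is given by ∂[p,q] = [q] − [p]. For instance
  ∂[2,3] = [3] − [2].
The 5×6 boundary matrix has rank 4 and Smith normal form diag(1,1,1,1).

Computing H_k = (kernel of ∂_k) / (image of ∂_{k+1}):

  H_0: rank C_0 − rank ∂_1 = 5 − 4 = 1, and the invariant factors of ∂_1 are all 1, so H_0 ≅ Z.
  H_1: rank ker ∂_1 − rank ∂_2 = (6 − 4) − 0 = 2, and there is no ∂_2, so H_1 ≅ Z^2.

Hence the Betti numbers are b_0 = 1, b_1 = 2.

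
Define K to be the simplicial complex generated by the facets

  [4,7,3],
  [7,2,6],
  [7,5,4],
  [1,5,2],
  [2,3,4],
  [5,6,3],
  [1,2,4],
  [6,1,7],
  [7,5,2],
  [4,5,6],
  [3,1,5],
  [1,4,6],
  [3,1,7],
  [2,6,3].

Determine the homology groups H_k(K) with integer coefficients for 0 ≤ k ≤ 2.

H_0 ≅ Z,  H_1 ≅ Z^2,  H_2 ≅ Z.

Take the total order 1 < 2 < 3 < 4 < 5 < 6 < 7 on the vertex set. Then K (dimension 2) consists of the simplices:

  0-simplices (7): [1], [2], [3], [4], [5], [6], [7]
  1-simplices (21): [1,2], [1,3], [1,4], [1,5], [1,6], [1,7], [2,3], [2,4], [2,5], [2,6], [2,7], [3,4], [3,5], [3,6], [3,7], [4,5], [4,6], [4,7], [5,6], [5,7], [6,7]
  2-simplices (14): [1,2,4], [1,2,5], [1,3,5], [1,3,7], [1,4,6], [1,6,7], [2,3,4], [2,3,6], [2,5,7], [2,6,7], [3,4,7], [3,5,6], [4,5,6], [4,5,7]

giving chain groups C_0 ≅ Z^7, C_1 ≅ Z^21, C_2 ≅ Z^14.

The boundary map ∂_1: C_1 → C_0 maps an edge to its endpoints' difference, ∂[p,q] = q − p.
As a 7×21 matrix over Z this has rank 6, with invariant factors (1,1,1,1,1,1).

∂_2: C_2 → C_1 maps a triangle to the signed sum of its edges. For instance
  ∂[1,2,4] = [2,4] − [1,4] + [1,2],
  ∂[2,3,4] = [3,4] − [2,4] + [2,3].
The resulting 21×14 matrix has rank 13, and its Smith normal form has invariant factors (1,1,1,1,1,1,1,1,1,1,1,1,1).

From H_k ≅ ker(∂_k) / im(∂_{k+1}) we obtain:

  H_0: rank C_0 − rank ∂_1 = 7 − 6 = 1, and the invariant factors of ∂_1 are all 1, so H_0 ≅ Z.
  H_1: rank ker ∂_1 − rank ∂_2 = (21 − 6) − 13 = 2, and the invariant factors of ∂_2 are all 1, so H_1 ≅ Z^2.
  H_2: rank ker ∂_2 − rank ∂_3 = (14 − 13) − 0 = 1, and there is no ∂_3, so H_2 ≅ Z.

As a check, the Euler characteristic is 7 − 21 + 14 = 0, which agrees with 1 − 2 + 1 = 0.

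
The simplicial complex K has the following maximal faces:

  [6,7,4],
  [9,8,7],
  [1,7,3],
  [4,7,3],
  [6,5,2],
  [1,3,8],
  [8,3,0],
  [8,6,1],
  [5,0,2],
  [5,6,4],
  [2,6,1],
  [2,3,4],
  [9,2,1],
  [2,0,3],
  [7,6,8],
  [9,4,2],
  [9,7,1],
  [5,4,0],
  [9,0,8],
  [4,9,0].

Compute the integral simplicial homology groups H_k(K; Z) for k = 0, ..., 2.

H_0 ≅ Z,  H_1 ≅ Z ⊕ Z_2,  H_2 = 0.

Fix the vertex order 0 < 1 < 2 < 3 < 4 < 5 < 6 < 7 < 8 < 9 and write every simplex with vertices in increasing order. Then dim K = 2 and the simplices of K are:

  0-simplices (10): [0], [1], [2], [3], [4], [5], [6], [7], [8], [9]
  1-simplices (30): (30 of them)
  2-simplices (20): (20 of them)

giving chain groups C_0 ≅ Z^10, C_1 ≅ Z^30, C_2 ≅ Z^20.

Boundary ∂_1: C_1 → C_0 sends each edge [p,q] (with p < q) to q − p. For instance
  ∂[8,9] = [9] − [8].
The resulting 10×30 matrix has rank 9, and its Smith normal form has invariant factors (1,1,1,1,1,1,1,1,1).

Boundary ∂_2: C_2 → C_1 sends each 2-simplex [p,q,r] to [q,r] − [p,r] + [p,q]. For instance
  ∂[0,3,8] = [3,8] − [0,8] + [0,3],
  ∂[1,3,8] = [3,8] − [1,8] + [1,3].
The resulting 30×20 matrix has rank 20, and its Smith normal form has invariant factors (1,1,1,1,1,1,1,1,1,1,1,1,1,1,1,1,1,1,1,2).

Reading off H_k = ker ∂_k / im ∂_{k+1}:

  H_0: rank C_0 − rank ∂_1 = 10 − 9 = 1, and the invariant factors of ∂_1 are all 1, so H_0 = Z.
  H_1: rank ker ∂_1 − rank ∂_2 = (30 − 9) − 20 = 1, and ∂_2 has invariant factor 2 > 1, so H_1 = Z ⊕ Z_2.
  H_2: rank ker ∂_2 − rank ∂_3 = (20 − 20) − 0 = 0, and there is no ∂_3, so H_2 = 0.

As a check, the Euler characteristic is 10 − 30 + 20 = 0, which agrees with 1 − 1 + 0 = 0.
(K is a triangulation of the Klein bottle.)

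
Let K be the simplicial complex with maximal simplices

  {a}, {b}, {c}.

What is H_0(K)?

H_0 ≅ Z^3.

Fix the vertex order a < b < c and write every simplex with vertices in increasing order. Then dim K = 0 and the simplices of K are:

  0-simplices (3): a, b, c

so the chain groups are C_0 ≅ Z^3.

Reading off H_k = ker ∂_k / im ∂_{k+1}:

  H_0: rank C_0 − rank ∂_1 = 3 − 0 = 3, and there is no ∂_1, so H_0 = Z^3.

(K is a triangulation of a set of 3 points.)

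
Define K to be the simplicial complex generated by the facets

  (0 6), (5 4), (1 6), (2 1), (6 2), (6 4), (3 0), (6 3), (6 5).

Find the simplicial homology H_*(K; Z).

Fix the vertex order 0 < 1 < 2 < 3 < 4 < 5 < 6 and write every simplex with vertices in increasing order. Then dim K = 1 and the simplices of K are:

  0-simplices (7): [0], [1], [2], [3], [4], [5], [6]
  1-simplices (9): [0,3], [0,6], [1,2], [1,6], [2,6], [3,6], [4,5], [4,6], [5,6]

so the chain groups are C_0 ≅ Z^7, C_1 ≅ Z^9.

Boundary ∂_1: C_1 → C_0 sends each edge [p,q] (with p < q) to q − p. For instance
  ∂[2,6] = [6] − [2].
This gives a 7×9 integer matrix of rank 6; reducing to Smith normal form yields diagonal entries (1,1,1,1,1,1).

Reading off H_k = ker ∂_k / im ∂_{k+1}:

  H_0: rank C_0 − rank ∂_1 = 7 − 6 = 1, and the invariant factors of ∂_1 are all 1, so H_0 = Z.
  H_1: rank ker ∂_1 − rank ∂_2 = (9 − 6) − 0 = 3, and there is no ∂_2, so H_1 = Z^3.

(K is a triangulation of a wedge of 3 circles.)

H_0 = Z,  H_1 = Z^3.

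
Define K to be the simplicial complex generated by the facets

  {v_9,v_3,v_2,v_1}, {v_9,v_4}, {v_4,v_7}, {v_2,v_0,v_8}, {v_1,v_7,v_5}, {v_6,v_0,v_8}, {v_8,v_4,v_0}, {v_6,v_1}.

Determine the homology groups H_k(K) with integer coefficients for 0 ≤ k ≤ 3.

We work with the vertex ordering v_0 < v_1 < v_2 < v_3 < v_4 < v_5 < v_6 < v_7 < v_8 < v_9. The simplices of K, each written with vertices in increasing order, are:

  0-simplices (10): [v_0], [v_1], [v_2], [v_3], [v_4], [v_5], [v_6], [v_7], [v_8], [v_9]
  1-simplices (19): (19 of them)
  2-simplices (8): [v_0,v_2,v_8], [v_0,v_4,v_8], [v_0,v_6,v_8], [v_1,v_2,v_3], [v_1,v_2,v_9], [v_1,v_3,v_9], [v_1,v_5,v_7], [v_2,v_3,v_9]
  3-simplices (1): [v_1,v_2,v_3,v_9]

so the chain groups are C_0 ≅ Z^10, C_1 ≅ Z^19, C_2 ≅ Z^8, C_3 ≅ Z^1.

Boundary ∂_1: C_1 → C_0 sends each edge [p,q] (with p < q) to q − p.
As a 10×19 matrix over Z this has rank 9, with invariant factors (1,1,1,1,1,1,1,1,1).

∂_2: C_2 → C_1 maps a triangle to the signed sum of its edges. For instance
  ∂[v_2,v_3,v_9] = [v_3,v_9] − [v_2,v_9] + [v_2,v_3],
  ∂[v_0,v_2,v_8] = [v_2,v_8] − [v_0,v_8] + [v_0,v_2].
The resulting 19×8 matrix has rank 7, and its Smith normal form has invariant factors (1,1,1,1,1,1,1).

∂_3: C_3 → C_2 sends each 3-simplex σ to the alternating sum Σ_i (−1)^i (σ with its i-th vertex removed). For instance
  ∂[v_1,v_2,v_3,v_9] = [v_2,v_3,v_9] − [v_1,v_3,v_9] + [v_1,v_2,v_9] − [v_1,v_2,v_3].
The resulting 8×1 matrix has rank 1, and its Smith normal form has invariant factors (1).

Computing H_k = (kernel of ∂_k) / (image of ∂_{k+1}):

  H_0: rank C_0 − rank ∂_1 = 10 − 9 = 1, and the invariant factors of ∂_1 are all 1, so H_0 ≅ Z.
  H_1: rank ker ∂_1 − rank ∂_2 = (19 − 9) − 7 = 3, and the invariant factors of ∂_2 are all 1, so H_1 ≅ Z^3.
  H_2: rank ker ∂_2 − rank ∂_3 = (8 − 7) − 1 = 0, and the invariant factors of ∂_3 are all 1, so H_2 ≅ 0.
  H_3: rank ker ∂_3 − rank ∂_4 = (1 − 1) − 0 = 0, and there is no ∂_4, so H_3 ≅ 0.

As a check, the Euler characteristic is 10 − 19 + 8 − 1 = -2, which agrees with 1 − 3 + 0 − 0 = -2.

H_0 = Z,  H_1 = Z^3,  H_2 = 0,  H_3 = 0.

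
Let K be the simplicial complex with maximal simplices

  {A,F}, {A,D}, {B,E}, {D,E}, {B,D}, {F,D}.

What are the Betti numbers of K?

b_0 = 1, b_1 = 2.

Take the total order A < B < D < E < F on the vertex set. Then K (dimension 1) consists of the simplices:

  0-simplices (5): A, B, D, E, F
  1-simplices (6): AD, AF, BD, BE, DE, DF

giving chain groups C_0 ≅ Z^5, C_1 ≅ Z^6.

The boundary map ∂_1: C_1 → C_0 sends each edge [p,q] (with p < q) to q − p.
The resulting 5×6 matrix has rank 4, and its Smith normal form has invariant factors (1,1,1,1).

Reading off H_k = ker ∂_k / im ∂_{k+1}:

  H_0: rank C_0 − rank ∂_1 = 5 − 4 = 1, and the invariant factors of ∂_1 are all 1, so H_0 ≅ Z.
  H_1: rank ker ∂_1 − rank ∂_2 = (6 − 4) − 0 = 2, and there is no ∂_2, so H_1 ≅ Z^2.

As a check, the Euler characteristic is 5 − 6 = -1, which agrees with 1 − 2 = -1.

Hence the Betti numbers are b_0 = 1, b_1 = 2.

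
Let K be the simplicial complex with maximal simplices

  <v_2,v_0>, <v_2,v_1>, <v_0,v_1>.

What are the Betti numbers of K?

Order the vertices as v_0 < v_1 < v_2. Listing each simplex with vertices in this order, K has dimension 1 with simplices:

  0-simplices (3): [v_0], [v_1], [v_2]
  1-simplices (3): [v_0,v_1], [v_0,v_2], [v_1,v_2]

so the chain groups are C_0 ≅ Z^3, C_1 ≅ Z^3.

Boundary ∂_1: C_1 → C_0 sends each edge [p,q] (with p < q) to q − p. For instance
  ∂[v_0,v_2] = [v_2] − [v_0].
The 3×3 boundary matrix has rank 2 and Smith normal form diag(1,1).

Now H_k = ker ∂_k / im ∂_{k+1}, so:

  H_0: rank C_0 − rank ∂_1 = 3 − 2 = 1, and the invariant factors of ∂_1 are all 1, so H_0 = Z.
  H_1: rank ker ∂_1 − rank ∂_2 = (3 − 2) − 0 = 1, and there is no ∂_2, so H_1 = Z.

Hence the Betti numbers are b_0 = 1, b_1 = 1.

b_0 = 1, b_1 = 1.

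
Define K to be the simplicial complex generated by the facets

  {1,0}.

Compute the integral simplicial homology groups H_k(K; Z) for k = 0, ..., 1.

H_0 ≅ Z,  H_1 = 0.

K has 2 vertices, 1 edge.
rank ∂_0 = 0, rank ∂_1 = 1 ⇒ b_0 = 2 − 0 − 1 = 1; all invariant factors of ∂_1 are 1 so no torsion. So H_0 = Z.
rank ∂_1 = 1, rank ∂_2 = 0 ⇒ b_1 = 1 − 1 − 0 = 0. So H_1 = 0.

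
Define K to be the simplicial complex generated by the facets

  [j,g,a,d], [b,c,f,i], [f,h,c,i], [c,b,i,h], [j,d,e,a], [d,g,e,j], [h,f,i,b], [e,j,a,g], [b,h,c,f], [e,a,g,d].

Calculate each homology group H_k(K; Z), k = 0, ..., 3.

H_0 ≅ Z^2,  H_1 = 0,  H_2 = 0,  H_3 ≅ Z^2.

We work with the vertex ordering a < b < c < d < e < f < g < h < i < j. The simplices of K, each written with vertices in increasing order, are:

  0-simplices (10): a, b, c, d, e, f, g, h, i, j
  1-simplices (20): ad, ae, ag, aj, bc, bf, bh, bi, cf, ch, ci, de, dg, dj, eg, ej, fh, fi, gj, hi
  2-simplices (20): ade, adg, adj, aeg, aej, agj, bcf, bch, bci, bfh, bfi, bhi, cfh, cfi, chi, deg, dej, dgj, egj, fhi
  3-simplices (10): adeg, adej, adgj, aegj, bcfh, bcfi, bchi, bfhi, cfhi, degj

giving chain groups C_0 ≅ Z^10, C_1 ≅ Z^20, C_2 ≅ Z^20, C_3 ≅ Z^10.

∂_1: C_1 → C_0 sends each edge [p,q] (with p < q) to q − p.
As a 10×20 matrix over Z this has rank 8, with invariant factors (1,1,1,1,1,1,1,1).

The boundary map ∂_2: C_2 → C_1 sends each 2-simplex [p,q,r] to [q,r] − [p,r] + [p,q]. For instance
  ∂bch = ch − bh + bc,
  ∂dgj = gj − dj + dg.
As a 20×20 matrix over Z this has rank 12, with invariant factors (1,1,1,1,1,1,1,1,1,1,1,1).

Boundary ∂_3: C_3 → C_2 sends each 3-simplex σ to the alternating sum Σ_i (−1)^i (σ with its i-th vertex removed). For instance
  ∂degj = egj − dgj + dej − deg,
  ∂bcfh = cfh − bfh + bch − bcf.
The resulting 20×10 matrix has rank 8, and its Smith normal form has invariant factors (1,1,1,1,1,1,1,1).

From H_k ≅ ker(∂_k) / im(∂_{k+1}) we obtain:

  H_0: rank C_0 − rank ∂_1 = 10 − 8 = 2, and the invariant factors of ∂_1 are all 1, so H_0 ≅ Z^2.
  H_1: rank ker ∂_1 − rank ∂_2 = (20 − 8) − 12 = 0, and the invariant factors of ∂_2 are all 1, so H_1 ≅ 0.
  H_2: rank ker ∂_2 − rank ∂_3 = (20 − 12) − 8 = 0, and the invariant factors of ∂_3 are all 1, so H_2 ≅ 0.
  H_3: rank ker ∂_3 − rank ∂_4 = (10 − 8) − 0 = 2, and there is no ∂_4, so H_3 ≅ Z^2.

As a check, the Euler characteristic is 10 − 20 + 20 − 10 = 0, which agrees with 2 − 0 + 0 − 2 = 0.
(K is a triangulation of the disjoint union of the 3-sphere S^3 and the 3-sphere S^3.)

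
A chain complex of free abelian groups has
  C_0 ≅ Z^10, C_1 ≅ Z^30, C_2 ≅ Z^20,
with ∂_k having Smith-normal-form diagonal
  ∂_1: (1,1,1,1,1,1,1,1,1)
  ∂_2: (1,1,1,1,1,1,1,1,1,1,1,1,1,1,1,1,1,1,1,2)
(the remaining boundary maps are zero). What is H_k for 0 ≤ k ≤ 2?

H_0: b_0 = 10 − 0 − 9 = 1; torsion from ∂_1 factors > 1: none. So H_0 ≅ Z.
H_1: b_1 = 30 − 9 − 20 = 1; torsion from ∂_2 factors > 1: [2]. So H_1 ≅ Z ⊕ Z/2.
H_2: b_2 = 20 − 20 − 0 = 0; torsion from ∂_3 factors > 1: none. So H_2 ≅ 0.

H_0 ≅ Z,  H_1 ≅ Z ⊕ Z/2,  H_2 = 0.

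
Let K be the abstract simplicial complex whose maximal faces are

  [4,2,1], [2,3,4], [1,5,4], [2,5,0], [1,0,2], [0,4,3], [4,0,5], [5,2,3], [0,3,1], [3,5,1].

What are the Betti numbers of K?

b_0 = 1, b_1 = 0, b_2 = 0.

We work with the vertex ordering 0 < 1 < 2 < 3 < 4 < 5. The simplices of K, each written with vertices in increasing order, are:

  0-simplices (6): [0], [1], [2], [3], [4], [5]
  1-simplices (15): [0,1], [0,2], [0,3], [0,4], [0,5], [1,2], [1,3], [1,4], [1,5], [2,3], [2,4], [2,5], [3,4], [3,5], [4,5]
  2-simplices (10): [0,1,2], [0,1,3], [0,2,5], [0,3,4], [0,4,5], [1,2,4], [1,3,5], [1,4,5], [2,3,4], [2,3,5]

so the chain groups are C_0 ≅ Z^6, C_1 ≅ Z^15, C_2 ≅ Z^10.

∂_1: C_1 → C_0 sends each edge [p,q] (with p < q) to q − p. For instance
  ∂[3,4] = [4] − [3].
The resulting 6×15 matrix has rank 5, and its Smith normal form has invariant factors (1,1,1,1,1).

The boundary map ∂_2: C_2 → C_1 maps a triangle to the signed sum of its edges. For instance
  ∂[0,1,3] = [1,3] − [0,3] + [0,1],
  ∂[2,3,5] = [3,5] − [2,5] + [2,3].
The resulting 15×10 matrix has rank 10, and its Smith normal form has invariant factors (1,1,1,1,1,1,1,1,1,2).

Now H_k = ker ∂_k / im ∂_{k+1}, so:

  H_0: rank C_0 − rank ∂_1 = 6 − 5 = 1, and the invariant factors of ∂_1 are all 1, so H_0 ≅ Z.
  H_1: rank ker ∂_1 − rank ∂_2 = (15 − 5) − 10 = 0, and ∂_2 has invariant factor 2 > 1, so H_1 ≅ Z/2.
  H_2: rank ker ∂_2 − rank ∂_3 = (10 − 10) − 0 = 0, and there is no ∂_3, so H_2 ≅ 0.

As a check, the Euler characteristic is 6 − 15 + 10 = 1, which agrees with 1 − 0 + 0 = 1.

Hence the Betti numbers are b_0 = 1, b_1 = 0, b_2 = 0.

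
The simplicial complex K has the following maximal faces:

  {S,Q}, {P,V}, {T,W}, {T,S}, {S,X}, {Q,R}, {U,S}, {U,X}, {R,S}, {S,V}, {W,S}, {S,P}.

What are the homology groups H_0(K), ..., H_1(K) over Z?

We work with the vertex ordering P < Q < R < S < T < U < V < W < X. The simplices of K, each written with vertices in increasing order, are:

  0-simplices (9): P, Q, R, S, T, U, V, W, X
  1-simplices (12): PS, PV, QR, QS, RS, ST, SU, SV, SW, SX, TW, UX

giving chain groups C_0 ≅ Z^9, C_1 ≅ Z^12.

Boundary ∂_1: C_1 → C_0 sends each edge [p,q] (with p < q) to q − p. For instance
  ∂PS = S − P.
This gives a 9×12 integer matrix of rank 8; reducing to Smith normal form yields diagonal entries (1,1,1,1,1,1,1,1).

Now H_k = ker ∂_k / im ∂_{k+1}, so:

  H_0: rank C_0 − rank ∂_1 = 9 − 8 = 1, and the invariant factors of ∂_1 are all 1, so H_0 ≅ Z.
  H_1: rank ker ∂_1 − rank ∂_2 = (12 − 8) − 0 = 4, and there is no ∂_2, so H_1 ≅ Z^4.

As a check, the Euler characteristic is 9 − 12 = -3, which agrees with 1 − 4 = -3.

H_0 = Z,  H_1 = Z^4.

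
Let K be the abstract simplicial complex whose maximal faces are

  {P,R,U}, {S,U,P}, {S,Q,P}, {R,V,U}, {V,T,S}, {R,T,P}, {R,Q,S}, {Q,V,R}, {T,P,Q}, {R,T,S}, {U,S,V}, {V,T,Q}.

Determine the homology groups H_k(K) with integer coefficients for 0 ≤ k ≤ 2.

H_0 = Z,  H_1 = Z/2Z,  H_2 = 0.

Fix the vertex order P < Q < R < S < T < U < V and write every simplex with vertices in increasing order. Then dim K = 2 and the simplices of K are:

  0-simplices (7): P, Q, R, S, T, U, V
  1-simplices (18): PQ, PR, PS, PT, PU, QR, QS, QT, QV, RS, RT, RU, RV, ST, SU, SV, TV, UV
  2-simplices (12): PQS, PQT, PRT, PRU, PSU, QRS, QRV, QTV, RST, RUV, STV, SUV

giving chain groups C_0 ≅ Z^7, C_1 ≅ Z^18, C_2 ≅ Z^12.

Boundary ∂_1: C_1 → C_0 sends each edge [p,q] (with p < q) to q − p. For instance
  ∂RU = U − R.
The resulting 7×18 matrix has rank 6, and its Smith normal form has invariant factors (1,1,1,1,1,1).

∂_2: C_2 → C_1 sends each 2-simplex [p,q,r] to [q,r] − [p,r] + [p,q]. For instance
  ∂RUV = UV − RV + RU,
  ∂PSU = SU − PU + PS.
The 18×12 boundary matrix has rank 12 and Smith normal form diag(1,1,1,1,1,1,1,1,1,1,1,2).

From H_k ≅ ker(∂_k) / im(∂_{k+1}) we obtain:

  H_0: rank C_0 − rank ∂_1 = 7 − 6 = 1, and the invariant factors of ∂_1 are all 1, so H_0 = Z.
  H_1: rank ker ∂_1 − rank ∂_2 = (18 − 6) − 12 = 0, and ∂_2 has invariant factor 2 > 1, so H_1 = Z/2Z.
  H_2: rank ker ∂_2 − rank ∂_3 = (12 − 12) − 0 = 0, and there is no ∂_3, so H_2 = 0.

(K is a triangulation of the real projective plane RP^2.)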